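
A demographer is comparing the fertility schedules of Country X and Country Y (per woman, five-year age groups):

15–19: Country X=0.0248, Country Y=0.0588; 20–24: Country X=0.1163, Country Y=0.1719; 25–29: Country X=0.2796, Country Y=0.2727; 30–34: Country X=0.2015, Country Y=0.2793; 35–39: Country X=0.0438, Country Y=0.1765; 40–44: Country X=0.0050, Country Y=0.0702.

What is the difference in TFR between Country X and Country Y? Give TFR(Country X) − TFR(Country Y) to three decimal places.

-1.792

Country X:
  Sum of ASFRs = 0.0248 + 0.1163 + 0.2796 + 0.2015 + 0.0438 + 0.0050 = 0.6710
  TFR = 5 × 0.6710 = 3.355
Country Y:
  Sum of ASFRs = 0.0588 + 0.1719 + 0.2727 + 0.2793 + 0.1765 + 0.0702 = 1.0294
  TFR = 5 × 1.0294 = 5.147
Difference = 3.355 − 5.147 = -1.792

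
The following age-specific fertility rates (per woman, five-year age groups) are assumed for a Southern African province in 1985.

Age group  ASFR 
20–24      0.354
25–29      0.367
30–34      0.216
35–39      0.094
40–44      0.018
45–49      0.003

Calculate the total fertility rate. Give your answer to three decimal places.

5.260

Sum of ASFRs = 0.354 + 0.367 + 0.216 + 0.094 + 0.018 + 0.003 = 1.052
TFR = 5 × 1.052 = 5.26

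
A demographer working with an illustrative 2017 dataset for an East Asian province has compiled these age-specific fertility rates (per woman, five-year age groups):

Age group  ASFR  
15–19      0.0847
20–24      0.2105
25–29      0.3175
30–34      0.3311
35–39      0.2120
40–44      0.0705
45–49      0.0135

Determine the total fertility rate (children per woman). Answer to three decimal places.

Sum of ASFRs = 0.0847 + 0.2105 + 0.3175 + 0.3311 + 0.2120 + 0.0705 + 0.0135 = 1.2398
TFR = 5 × 1.2398 = 6.199

6.199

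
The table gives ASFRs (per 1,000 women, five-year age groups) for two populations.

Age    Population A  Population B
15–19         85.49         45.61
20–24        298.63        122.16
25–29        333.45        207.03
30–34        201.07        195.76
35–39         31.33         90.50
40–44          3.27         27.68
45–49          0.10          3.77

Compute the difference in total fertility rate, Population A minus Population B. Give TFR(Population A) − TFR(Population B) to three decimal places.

1.304

Population A:
  Sum of ASFRs = 85.49 + 298.63 + 333.45 + 201.07 + 31.33 + 3.27 + 0.10 = 953.34
  TFR = 5 × 953.34 / 1000 = 4.7667
Population B:
  Sum of ASFRs = 45.61 + 122.16 + 207.03 + 195.76 + 90.50 + 27.68 + 3.77 = 692.51
  TFR = 5 × 692.51 / 1000 = 3.46255
Difference = 4.7667 − 3.46255 = 1.30415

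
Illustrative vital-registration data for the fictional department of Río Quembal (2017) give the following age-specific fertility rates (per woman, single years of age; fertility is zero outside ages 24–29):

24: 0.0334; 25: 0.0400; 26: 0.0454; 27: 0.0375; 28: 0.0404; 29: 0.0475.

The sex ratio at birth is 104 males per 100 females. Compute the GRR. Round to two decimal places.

Proportion female at birth = 100 / (100 + 104) = 0.49020.
Sum of ASFRs = 0.0334 + 0.0400 + 0.0454 + 0.0375 + 0.0404 + 0.0475 = 0.2442
TFR = 0.2442
GRR = 0.49020 × 0.2442 = 0.11971

0.12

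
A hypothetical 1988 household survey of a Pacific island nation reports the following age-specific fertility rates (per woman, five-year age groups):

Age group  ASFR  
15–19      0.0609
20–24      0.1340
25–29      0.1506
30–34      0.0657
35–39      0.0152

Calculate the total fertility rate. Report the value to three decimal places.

2.132

Sum of ASFRs = 0.0609 + 0.1340 + 0.1506 + 0.0657 + 0.0152 = 0.4264
TFR = 5 × 0.4264 = 2.132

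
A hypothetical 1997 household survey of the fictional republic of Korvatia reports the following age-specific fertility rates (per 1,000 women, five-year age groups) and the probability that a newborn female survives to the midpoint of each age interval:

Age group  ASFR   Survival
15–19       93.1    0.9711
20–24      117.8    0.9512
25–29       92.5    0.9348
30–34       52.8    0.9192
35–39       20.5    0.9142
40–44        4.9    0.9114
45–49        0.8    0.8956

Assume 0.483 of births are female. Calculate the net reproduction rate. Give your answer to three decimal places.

0.873

Proportion female at birth = 0.483.
Per-age-group product (5 × ASFR × survival probability):
  15–19: 5 × 93.1/1000 × 0.9711 = 0.45205
  20–24: 5 × 117.8/1000 × 0.9512 = 0.56026
  25–29: 5 × 92.5/1000 × 0.9348 = 0.43235
  30–34: 5 × 52.8/1000 × 0.9192 = 0.24267
  35–39: 5 × 20.5/1000 × 0.9142 = 0.09371
  40–44: 5 × 4.9/1000 × 0.9114 = 0.02233
  45–49: 5 × 0.8/1000 × 0.8956 = 0.00358
Sum = 1.80695
NRR = 0.483 × 1.80695 = 0.87276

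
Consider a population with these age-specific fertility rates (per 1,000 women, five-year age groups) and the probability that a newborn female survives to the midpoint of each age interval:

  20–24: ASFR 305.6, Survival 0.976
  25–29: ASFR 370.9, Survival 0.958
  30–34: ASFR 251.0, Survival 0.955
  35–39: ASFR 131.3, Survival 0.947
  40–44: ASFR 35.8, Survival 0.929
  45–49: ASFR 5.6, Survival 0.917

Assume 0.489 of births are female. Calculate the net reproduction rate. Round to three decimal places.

2.582

Proportion female at birth = 0.489.
Each age group contributes 5 × ASFR × survival:
  20–24: 5 × 305.6/1000 × 0.976 = 1.49133
  25–29: 5 × 370.9/1000 × 0.958 = 1.77661
  30–34: 5 × 251.0/1000 × 0.955 = 1.19853
  35–39: 5 × 131.3/1000 × 0.947 = 0.62171
  40–44: 5 × 35.8/1000 × 0.929 = 0.16629
  45–49: 5 × 5.6/1000 × 0.917 = 0.02568
Sum = 5.28015
NRR = 0.489 × 5.28015 = 2.58199
An NRR exceeding 1 indicates intrinsic growth under these rates.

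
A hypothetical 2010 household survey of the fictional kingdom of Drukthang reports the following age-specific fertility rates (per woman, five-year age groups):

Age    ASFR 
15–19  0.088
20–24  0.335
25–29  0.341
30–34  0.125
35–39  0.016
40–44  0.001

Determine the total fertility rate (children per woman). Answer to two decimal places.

Sum of ASFRs = 0.088 + 0.335 + 0.341 + 0.125 + 0.016 + 0.001 = 0.906
TFR = 5 × 0.906 = 4.53

4.53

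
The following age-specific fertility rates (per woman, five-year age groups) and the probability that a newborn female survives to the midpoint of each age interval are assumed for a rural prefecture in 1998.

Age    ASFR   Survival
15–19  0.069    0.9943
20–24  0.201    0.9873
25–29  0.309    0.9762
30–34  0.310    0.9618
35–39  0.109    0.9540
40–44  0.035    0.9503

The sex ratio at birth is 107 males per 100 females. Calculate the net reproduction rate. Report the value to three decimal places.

2.425

Proportion female at birth = 100 / (100 + 107) = 0.48309.
Each age group contributes 5 × ASFR × survival:
  15–19: 5 × 0.069 × 0.9943 = 0.34303
  20–24: 5 × 0.201 × 0.9873 = 0.99224
  25–29: 5 × 0.309 × 0.9762 = 1.50823
  30–34: 5 × 0.310 × 0.9618 = 1.49079
  35–39: 5 × 0.109 × 0.9540 = 0.51993
  40–44: 5 × 0.035 × 0.9503 = 0.16630
Sum = 5.02052
NRR = 0.48309 × 5.02052 = 2.42536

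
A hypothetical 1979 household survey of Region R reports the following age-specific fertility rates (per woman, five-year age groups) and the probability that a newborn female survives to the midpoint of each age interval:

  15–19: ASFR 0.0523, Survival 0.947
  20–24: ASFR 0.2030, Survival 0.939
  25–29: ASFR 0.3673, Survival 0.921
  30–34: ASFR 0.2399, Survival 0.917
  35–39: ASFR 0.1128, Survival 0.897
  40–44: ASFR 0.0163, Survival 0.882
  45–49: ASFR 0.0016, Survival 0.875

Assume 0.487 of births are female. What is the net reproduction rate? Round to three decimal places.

Proportion female at birth = 0.487.
Weighting each age-specific rate by interval width and survival:
  15–19: 5 × 0.0523 × 0.947 = 0.24764
  20–24: 5 × 0.2030 × 0.939 = 0.95309
  25–29: 5 × 0.3673 × 0.921 = 1.69142
  30–34: 5 × 0.2399 × 0.917 = 1.09994
  35–39: 5 × 0.1128 × 0.897 = 0.50591
  40–44: 5 × 0.0163 × 0.882 = 0.07188
  45–49: 5 × 0.0016 × 0.875 = 0.00700
Sum = 4.57688
NRR = 0.487 × 4.57688 = 2.22894
With NRR above 1 the population is above replacement fertility.

2.229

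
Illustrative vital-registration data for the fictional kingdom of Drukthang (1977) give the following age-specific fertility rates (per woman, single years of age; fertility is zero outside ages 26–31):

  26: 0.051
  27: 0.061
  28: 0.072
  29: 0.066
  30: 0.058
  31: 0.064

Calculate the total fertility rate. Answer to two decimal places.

0.37

Sum of ASFRs = 0.051 + 0.061 + 0.072 + 0.066 + 0.058 + 0.064 = 0.372
TFR = 0.372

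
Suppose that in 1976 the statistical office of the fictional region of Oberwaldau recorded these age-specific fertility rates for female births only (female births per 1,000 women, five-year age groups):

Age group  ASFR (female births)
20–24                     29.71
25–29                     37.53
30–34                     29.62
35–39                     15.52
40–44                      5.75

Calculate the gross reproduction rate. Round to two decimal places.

0.59

Sum of female ASFRs = 29.71 + 37.53 + 29.62 + 15.52 + 5.75 = 118.13
GRR = 5 × 118.13 / 1000 = 0.59065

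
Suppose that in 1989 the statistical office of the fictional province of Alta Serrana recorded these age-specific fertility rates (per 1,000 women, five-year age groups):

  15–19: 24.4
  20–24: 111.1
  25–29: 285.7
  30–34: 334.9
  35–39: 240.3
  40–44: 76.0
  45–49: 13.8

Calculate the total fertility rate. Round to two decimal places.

5.43

Sum of ASFRs = 24.4 + 111.1 + 285.7 + 334.9 + 240.3 + 76.0 + 13.8 = 1086.2
TFR = 5 × 1086.2 / 1000 = 5.431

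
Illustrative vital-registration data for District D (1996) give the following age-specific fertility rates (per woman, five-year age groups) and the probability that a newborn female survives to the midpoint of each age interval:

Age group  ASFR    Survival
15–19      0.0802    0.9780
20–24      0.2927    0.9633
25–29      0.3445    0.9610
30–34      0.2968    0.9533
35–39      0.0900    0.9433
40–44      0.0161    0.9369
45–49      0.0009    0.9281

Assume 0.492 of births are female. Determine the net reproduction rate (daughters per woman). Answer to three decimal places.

Proportion female at birth = 0.492.
Survival-weighted fertility by age (5·fₓ·Sₓ):
  15–19: 5 × 0.0802 × 0.9780 = 0.39218
  20–24: 5 × 0.2927 × 0.9633 = 1.40979
  25–29: 5 × 0.3445 × 0.9610 = 1.65532
  30–34: 5 × 0.2968 × 0.9533 = 1.41470
  35–39: 5 × 0.0900 × 0.9433 = 0.42449
  40–44: 5 × 0.0161 × 0.9369 = 0.07542
  45–49: 5 × 0.0009 × 0.9281 = 0.00418
Sum = 5.37608
NRR = 0.492 × 5.37608 = 2.64503
NRR > 1, so each generation more than replaces itself.

2.645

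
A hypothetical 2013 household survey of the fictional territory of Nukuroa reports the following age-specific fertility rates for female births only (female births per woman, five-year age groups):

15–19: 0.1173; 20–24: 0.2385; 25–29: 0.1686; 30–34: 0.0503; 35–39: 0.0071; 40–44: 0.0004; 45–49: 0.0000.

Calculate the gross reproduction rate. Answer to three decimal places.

2.911

Sum of female ASFRs = 0.1173 + 0.2385 + 0.1686 + 0.0503 + 0.0071 + 0.0004 + 0.0000 = 0.5822
GRR = 5 × 0.5822 = 2.911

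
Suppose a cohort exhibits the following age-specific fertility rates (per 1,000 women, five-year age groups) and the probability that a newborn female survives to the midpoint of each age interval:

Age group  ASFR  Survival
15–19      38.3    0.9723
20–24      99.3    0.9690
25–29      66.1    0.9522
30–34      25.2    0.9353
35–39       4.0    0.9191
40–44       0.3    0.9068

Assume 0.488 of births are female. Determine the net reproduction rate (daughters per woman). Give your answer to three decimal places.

Proportion female at birth = 0.488.
Weighting each age-specific rate by interval width and survival:
  15–19: 5 × 38.3/1000 × 0.9723 = 0.18620
  20–24: 5 × 99.3/1000 × 0.9690 = 0.48111
  25–29: 5 × 66.1/1000 × 0.9522 = 0.31470
  30–34: 5 × 25.2/1000 × 0.9353 = 0.11785
  35–39: 5 × 4.0/1000 × 0.9191 = 0.01838
  40–44: 5 × 0.3/1000 × 0.9068 = 0.00136
Sum = 1.11960
NRR = 0.488 × 1.11960 = 0.54636

0.546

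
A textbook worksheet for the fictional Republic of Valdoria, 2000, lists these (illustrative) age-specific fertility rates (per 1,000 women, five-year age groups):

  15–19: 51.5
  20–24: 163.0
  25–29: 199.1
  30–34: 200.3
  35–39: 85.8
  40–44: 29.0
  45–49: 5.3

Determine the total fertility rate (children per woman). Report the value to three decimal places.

3.670

Sum of ASFRs = 51.5 + 163.0 + 199.1 + 200.3 + 85.8 + 29.0 + 5.3 = 734.0
TFR = 5 × 734.0 / 1000 = 3.67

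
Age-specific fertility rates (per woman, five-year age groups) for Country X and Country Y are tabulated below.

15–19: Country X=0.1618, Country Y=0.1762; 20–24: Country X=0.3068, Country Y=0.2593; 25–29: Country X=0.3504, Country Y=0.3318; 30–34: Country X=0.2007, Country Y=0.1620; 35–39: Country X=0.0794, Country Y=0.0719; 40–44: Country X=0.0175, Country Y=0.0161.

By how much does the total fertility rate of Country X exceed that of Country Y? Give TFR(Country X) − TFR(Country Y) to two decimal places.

Country X:
  Sum of ASFRs = 0.1618 + 0.3068 + 0.3504 + 0.2007 + 0.0794 + 0.0175 = 1.1166
  TFR = 5 × 1.1166 = 5.583
Country Y:
  Sum of ASFRs = 0.1762 + 0.2593 + 0.3318 + 0.1620 + 0.0719 + 0.0161 = 1.0173
  TFR = 5 × 1.0173 = 5.0865
Difference = 5.583 − 5.0865 = 0.4965

0.50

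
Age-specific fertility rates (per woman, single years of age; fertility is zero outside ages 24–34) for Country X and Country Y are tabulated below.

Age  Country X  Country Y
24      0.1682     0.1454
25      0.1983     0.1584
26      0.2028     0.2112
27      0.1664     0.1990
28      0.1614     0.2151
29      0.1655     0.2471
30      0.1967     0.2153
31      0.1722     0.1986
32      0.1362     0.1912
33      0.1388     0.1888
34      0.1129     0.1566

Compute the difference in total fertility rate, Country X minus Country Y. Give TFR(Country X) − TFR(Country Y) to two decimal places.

Country X:
  Sum of ASFRs = 0.1682 + 0.1983 + 0.2028 + 0.1664 + 0.1614 + 0.1655 + 0.1967 + 0.1722 + 0.1362 + 0.1388 + 0.1129 = 1.8194
  TFR = 1.8194
Country Y:
  Sum of ASFRs = 0.1454 + 0.1584 + 0.2112 + 0.1990 + 0.2151 + 0.2471 + 0.2153 + 0.1986 + 0.1912 + 0.1888 + 0.1566 = 2.1267
  TFR = 2.1267
Difference = 1.8194 − 2.1267 = -0.3073

-0.31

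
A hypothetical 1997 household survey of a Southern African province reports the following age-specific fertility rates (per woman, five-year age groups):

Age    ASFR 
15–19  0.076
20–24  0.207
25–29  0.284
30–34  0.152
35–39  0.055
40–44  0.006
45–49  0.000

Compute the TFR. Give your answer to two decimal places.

Sum of ASFRs = 0.076 + 0.207 + 0.284 + 0.152 + 0.055 + 0.006 + 0.000 = 0.780
TFR = 5 × 0.780 = 3.9

3.90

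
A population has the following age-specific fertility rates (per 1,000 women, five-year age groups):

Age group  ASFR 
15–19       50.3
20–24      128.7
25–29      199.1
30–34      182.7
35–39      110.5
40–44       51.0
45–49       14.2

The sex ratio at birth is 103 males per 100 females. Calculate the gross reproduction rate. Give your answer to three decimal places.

Proportion female at birth = 100 / (100 + 103) = 0.49261.
Sum of ASFRs = 50.3 + 128.7 + 199.1 + 182.7 + 110.5 + 51.0 + 14.2 = 736.5
TFR = 5 × 736.5 / 1000 = 3.6825
GRR = 0.49261 × 3.6825 = 1.81404

1.814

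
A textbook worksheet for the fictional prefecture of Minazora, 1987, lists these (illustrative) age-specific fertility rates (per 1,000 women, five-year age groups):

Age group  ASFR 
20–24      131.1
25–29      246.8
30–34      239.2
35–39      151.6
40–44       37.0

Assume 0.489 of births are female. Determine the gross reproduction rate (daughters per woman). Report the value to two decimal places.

1.97

Proportion female at birth = 0.489.
Sum of ASFRs = 131.1 + 246.8 + 239.2 + 151.6 + 37.0 = 805.7
TFR = 5 × 805.7 / 1000 = 4.0285
GRR = 0.489 × 4.0285 = 1.96994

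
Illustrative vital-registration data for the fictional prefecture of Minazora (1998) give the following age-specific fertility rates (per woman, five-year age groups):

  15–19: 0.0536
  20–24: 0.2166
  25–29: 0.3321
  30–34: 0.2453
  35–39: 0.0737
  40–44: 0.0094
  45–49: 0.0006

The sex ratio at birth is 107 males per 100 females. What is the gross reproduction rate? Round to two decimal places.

2.25

Proportion female at birth = 100 / (100 + 107) = 0.48309.
Sum of ASFRs = 0.0536 + 0.2166 + 0.3321 + 0.2453 + 0.0737 + 0.0094 + 0.0006 = 0.9313
TFR = 5 × 0.9313 = 4.6565
GRR = 0.48309 × 4.6565 = 2.24951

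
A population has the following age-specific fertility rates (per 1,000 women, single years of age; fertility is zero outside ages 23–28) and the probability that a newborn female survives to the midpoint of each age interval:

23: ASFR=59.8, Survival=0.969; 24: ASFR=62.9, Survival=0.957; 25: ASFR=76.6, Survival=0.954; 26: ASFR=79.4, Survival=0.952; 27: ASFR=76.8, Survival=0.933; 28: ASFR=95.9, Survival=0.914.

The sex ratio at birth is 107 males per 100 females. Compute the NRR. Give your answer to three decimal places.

Proportion female at birth = 100 / (100 + 107) = 0.48309.
Each age group contributes 1 × ASFR × survival:
  23: 1 × 59.8/1000 × 0.969 = 0.05795
  24: 1 × 62.9/1000 × 0.957 = 0.06020
  25: 1 × 76.6/1000 × 0.954 = 0.07308
  26: 1 × 79.4/1000 × 0.952 = 0.07559
  27: 1 × 76.8/1000 × 0.933 = 0.07165
  28: 1 × 95.9/1000 × 0.914 = 0.08765
Sum = 0.42612
NRR = 0.48309 × 0.42612 = 0.20585

0.206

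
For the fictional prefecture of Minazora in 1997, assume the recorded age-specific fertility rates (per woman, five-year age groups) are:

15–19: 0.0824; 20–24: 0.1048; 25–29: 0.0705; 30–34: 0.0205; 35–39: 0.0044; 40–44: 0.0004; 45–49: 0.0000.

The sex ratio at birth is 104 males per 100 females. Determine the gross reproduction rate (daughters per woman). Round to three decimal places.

Proportion female at birth = 100 / (100 + 104) = 0.49020.
Sum of ASFRs = 0.0824 + 0.1048 + 0.0705 + 0.0205 + 0.0044 + 0.0004 + 0.0000 = 0.2830
TFR = 5 × 0.2830 = 1.415
GRR = 0.49020 × 1.415 = 0.69363

0.694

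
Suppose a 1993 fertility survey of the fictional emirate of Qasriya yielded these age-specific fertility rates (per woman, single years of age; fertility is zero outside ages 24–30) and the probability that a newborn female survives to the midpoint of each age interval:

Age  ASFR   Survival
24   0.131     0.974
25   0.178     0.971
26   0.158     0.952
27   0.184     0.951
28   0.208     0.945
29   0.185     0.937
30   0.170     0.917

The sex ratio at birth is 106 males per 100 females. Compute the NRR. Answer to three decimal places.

0.559

Proportion female at birth = 100 / (100 + 106) = 0.48544.
Survival-weighted fertility by age (1·fₓ·Sₓ):
  24: 1 × 0.131 × 0.974 = 0.12759
  25: 1 × 0.178 × 0.971 = 0.17284
  26: 1 × 0.158 × 0.952 = 0.15042
  27: 1 × 0.184 × 0.951 = 0.17498
  28: 1 × 0.208 × 0.945 = 0.19656
  29: 1 × 0.185 × 0.937 = 0.17335
  30: 1 × 0.170 × 0.917 = 0.15589
Sum = 1.15163
NRR = 0.48544 × 1.15163 = 0.55905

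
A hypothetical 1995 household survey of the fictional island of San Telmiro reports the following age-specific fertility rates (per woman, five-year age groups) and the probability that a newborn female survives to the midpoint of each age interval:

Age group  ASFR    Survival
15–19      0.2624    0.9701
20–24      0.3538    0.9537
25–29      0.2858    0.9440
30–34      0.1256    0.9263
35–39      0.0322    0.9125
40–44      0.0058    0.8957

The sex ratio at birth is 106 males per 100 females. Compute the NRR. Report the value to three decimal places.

2.458

Proportion female at birth = 100 / (100 + 106) = 0.48544.
Survival-weighted fertility by age (5·fₓ·Sₓ):
  15–19: 5 × 0.2624 × 0.9701 = 1.27277
  20–24: 5 × 0.3538 × 0.9537 = 1.68710
  25–29: 5 × 0.2858 × 0.9440 = 1.34898
  30–34: 5 × 0.1256 × 0.9263 = 0.58172
  35–39: 5 × 0.0322 × 0.9125 = 0.14691
  40–44: 5 × 0.0058 × 0.8957 = 0.02598
Sum = 5.06346
NRR = 0.48544 × 5.06346 = 2.45801
An NRR exceeding 1 indicates intrinsic growth under these rates.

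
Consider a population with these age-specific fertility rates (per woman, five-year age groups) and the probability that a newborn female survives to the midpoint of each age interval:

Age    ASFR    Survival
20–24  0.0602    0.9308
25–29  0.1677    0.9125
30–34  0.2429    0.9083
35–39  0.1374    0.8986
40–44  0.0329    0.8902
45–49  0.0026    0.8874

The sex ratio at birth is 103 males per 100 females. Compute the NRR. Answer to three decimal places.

Proportion female at birth = 100 / (100 + 103) = 0.49261.
Each age group contributes 5 × ASFR × survival:
  20–24: 5 × 0.0602 × 0.9308 = 0.28017
  25–29: 5 × 0.1677 × 0.9125 = 0.76513
  30–34: 5 × 0.2429 × 0.9083 = 1.10313
  35–39: 5 × 0.1374 × 0.8986 = 0.61734
  40–44: 5 × 0.0329 × 0.8902 = 0.14644
  45–49: 5 × 0.0026 × 0.8874 = 0.01154
Sum = 2.92375
NRR = 0.49261 × 2.92375 = 1.44027

1.440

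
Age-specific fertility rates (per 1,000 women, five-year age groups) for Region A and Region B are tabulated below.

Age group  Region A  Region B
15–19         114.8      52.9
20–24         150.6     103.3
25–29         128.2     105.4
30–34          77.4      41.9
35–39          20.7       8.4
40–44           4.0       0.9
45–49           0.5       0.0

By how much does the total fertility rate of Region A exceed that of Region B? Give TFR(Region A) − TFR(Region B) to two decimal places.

Region A:
  Sum of ASFRs = 114.8 + 150.6 + 128.2 + 77.4 + 20.7 + 4.0 + 0.5 = 496.2
  TFR = 5 × 496.2 / 1000 = 2.481
Region B:
  Sum of ASFRs = 52.9 + 103.3 + 105.4 + 41.9 + 8.4 + 0.9 + 0.0 = 312.8
  TFR = 5 × 312.8 / 1000 = 1.564
Difference = 2.481 − 1.564 = 0.917

0.92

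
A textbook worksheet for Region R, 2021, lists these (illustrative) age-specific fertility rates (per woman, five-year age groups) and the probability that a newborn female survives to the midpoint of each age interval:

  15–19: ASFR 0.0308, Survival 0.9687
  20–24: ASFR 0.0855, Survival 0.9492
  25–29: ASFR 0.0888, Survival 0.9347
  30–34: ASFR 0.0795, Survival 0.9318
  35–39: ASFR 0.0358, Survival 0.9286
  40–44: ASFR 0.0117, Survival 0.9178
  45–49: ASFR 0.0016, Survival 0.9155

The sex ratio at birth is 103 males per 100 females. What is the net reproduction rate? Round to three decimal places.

Proportion female at birth = 100 / (100 + 103) = 0.49261.
Weighting each age-specific rate by interval width and survival:
  15–19: 5 × 0.0308 × 0.9687 = 0.14918
  20–24: 5 × 0.0855 × 0.9492 = 0.40578
  25–29: 5 × 0.0888 × 0.9347 = 0.41501
  30–34: 5 × 0.0795 × 0.9318 = 0.37039
  35–39: 5 × 0.0358 × 0.9286 = 0.16622
  40–44: 5 × 0.0117 × 0.9178 = 0.05369
  45–49: 5 × 0.0016 × 0.9155 = 0.00732
Sum = 1.56759
NRR = 0.49261 × 1.56759 = 0.77221
NRR < 1, so the cohort does not fully replace itself.

0.772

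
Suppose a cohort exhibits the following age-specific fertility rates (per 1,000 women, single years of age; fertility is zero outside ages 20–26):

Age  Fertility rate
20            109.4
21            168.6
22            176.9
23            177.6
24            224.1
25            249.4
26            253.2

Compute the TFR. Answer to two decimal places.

1.36

Sum of ASFRs = 109.4 + 168.6 + 176.9 + 177.6 + 224.1 + 249.4 + 253.2 = 1359.2
TFR = 1359.2 / 1000 = 1.3592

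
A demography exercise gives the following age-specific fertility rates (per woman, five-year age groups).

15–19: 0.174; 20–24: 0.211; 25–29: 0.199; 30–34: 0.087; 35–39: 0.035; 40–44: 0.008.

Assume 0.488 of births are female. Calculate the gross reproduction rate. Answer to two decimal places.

1.74

Proportion female at birth = 0.488.
Sum of ASFRs = 0.174 + 0.211 + 0.199 + 0.087 + 0.035 + 0.008 = 0.714
TFR = 5 × 0.714 = 3.57
GRR = 0.488 × 3.57 = 1.74216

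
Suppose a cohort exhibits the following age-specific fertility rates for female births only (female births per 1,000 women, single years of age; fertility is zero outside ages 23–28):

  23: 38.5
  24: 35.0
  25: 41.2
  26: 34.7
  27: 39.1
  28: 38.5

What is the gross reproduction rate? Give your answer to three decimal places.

Sum of female ASFRs = 38.5 + 35.0 + 41.2 + 34.7 + 39.1 + 38.5 = 227.0
GRR = 227.0 / 1000 = 0.227

0.227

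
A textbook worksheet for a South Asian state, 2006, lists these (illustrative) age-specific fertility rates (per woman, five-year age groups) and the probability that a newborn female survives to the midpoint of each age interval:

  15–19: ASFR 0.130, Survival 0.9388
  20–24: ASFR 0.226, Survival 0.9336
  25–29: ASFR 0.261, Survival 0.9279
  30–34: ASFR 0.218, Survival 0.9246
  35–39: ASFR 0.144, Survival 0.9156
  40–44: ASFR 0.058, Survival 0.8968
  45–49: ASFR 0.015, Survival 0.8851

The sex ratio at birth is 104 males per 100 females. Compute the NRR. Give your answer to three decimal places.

Proportion female at birth = 100 / (100 + 104) = 0.49020.
Weighting each age-specific rate by interval width and survival:
  15–19: 5 × 0.130 × 0.9388 = 0.61022
  20–24: 5 × 0.226 × 0.9336 = 1.05497
  25–29: 5 × 0.261 × 0.9279 = 1.21091
  30–34: 5 × 0.218 × 0.9246 = 1.00781
  35–39: 5 × 0.144 × 0.9156 = 0.65923
  40–44: 5 × 0.058 × 0.8968 = 0.26007
  45–49: 5 × 0.015 × 0.8851 = 0.06638
Sum = 4.86959
NRR = 0.49020 × 4.86959 = 2.38707
With NRR above 1 the population is above replacement fertility.

2.387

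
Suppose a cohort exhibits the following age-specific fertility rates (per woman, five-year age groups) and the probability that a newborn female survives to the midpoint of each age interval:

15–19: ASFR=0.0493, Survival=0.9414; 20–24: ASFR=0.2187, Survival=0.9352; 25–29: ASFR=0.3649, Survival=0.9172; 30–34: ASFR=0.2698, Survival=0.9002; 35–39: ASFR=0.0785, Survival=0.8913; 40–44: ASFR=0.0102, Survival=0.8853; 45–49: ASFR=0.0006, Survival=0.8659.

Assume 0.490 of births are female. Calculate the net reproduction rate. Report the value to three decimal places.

2.225

Proportion female at birth = 0.490.
Weighting each age-specific rate by interval width and survival:
  15–19: 5 × 0.0493 × 0.9414 = 0.23206
  20–24: 5 × 0.2187 × 0.9352 = 1.02264
  25–29: 5 × 0.3649 × 0.9172 = 1.67343
  30–34: 5 × 0.2698 × 0.9002 = 1.21437
  35–39: 5 × 0.0785 × 0.8913 = 0.34984
  40–44: 5 × 0.0102 × 0.8853 = 0.04515
  45–49: 5 × 0.0006 × 0.8659 = 0.00260
Sum = 4.54009
NRR = 0.490 × 4.54009 = 2.22464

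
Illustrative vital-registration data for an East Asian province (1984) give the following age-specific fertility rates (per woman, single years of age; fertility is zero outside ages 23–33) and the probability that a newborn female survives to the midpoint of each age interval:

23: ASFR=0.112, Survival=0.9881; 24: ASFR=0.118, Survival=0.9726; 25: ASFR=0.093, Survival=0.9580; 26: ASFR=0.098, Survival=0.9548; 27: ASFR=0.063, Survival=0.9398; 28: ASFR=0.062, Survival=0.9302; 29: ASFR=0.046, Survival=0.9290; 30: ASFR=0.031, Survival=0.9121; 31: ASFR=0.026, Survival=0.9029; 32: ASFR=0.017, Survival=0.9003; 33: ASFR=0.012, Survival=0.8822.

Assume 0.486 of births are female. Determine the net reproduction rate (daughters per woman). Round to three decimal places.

Proportion female at birth = 0.486.
Survival-weighted fertility by age (1·fₓ·Sₓ):
  23: 1 × 0.112 × 0.9881 = 0.11067
  24: 1 × 0.118 × 0.9726 = 0.11477
  25: 1 × 0.093 × 0.9580 = 0.08909
  26: 1 × 0.098 × 0.9548 = 0.09357
  27: 1 × 0.063 × 0.9398 = 0.05921
  28: 1 × 0.062 × 0.9302 = 0.05767
  29: 1 × 0.046 × 0.9290 = 0.04273
  30: 1 × 0.031 × 0.9121 = 0.02828
  31: 1 × 0.026 × 0.9029 = 0.02348
  32: 1 × 0.017 × 0.9003 = 0.01531
  33: 1 × 0.012 × 0.8822 = 0.01059
Sum = 0.64537
NRR = 0.486 × 0.64537 = 0.31365

0.314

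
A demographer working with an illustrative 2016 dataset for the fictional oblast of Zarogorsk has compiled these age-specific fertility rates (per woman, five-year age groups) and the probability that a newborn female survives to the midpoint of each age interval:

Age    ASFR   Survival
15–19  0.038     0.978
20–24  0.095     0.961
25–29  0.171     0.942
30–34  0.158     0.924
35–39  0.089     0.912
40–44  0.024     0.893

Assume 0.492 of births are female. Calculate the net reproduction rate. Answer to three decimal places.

1.324

Proportion female at birth = 0.492.
Weighting each age-specific rate by interval width and survival:
  15–19: 5 × 0.038 × 0.978 = 0.18582
  20–24: 5 × 0.095 × 0.961 = 0.45648
  25–29: 5 × 0.171 × 0.942 = 0.80541
  30–34: 5 × 0.158 × 0.924 = 0.72996
  35–39: 5 × 0.089 × 0.912 = 0.40584
  40–44: 5 × 0.024 × 0.893 = 0.10716
Sum = 2.69067
NRR = 0.492 × 2.69067 = 1.32381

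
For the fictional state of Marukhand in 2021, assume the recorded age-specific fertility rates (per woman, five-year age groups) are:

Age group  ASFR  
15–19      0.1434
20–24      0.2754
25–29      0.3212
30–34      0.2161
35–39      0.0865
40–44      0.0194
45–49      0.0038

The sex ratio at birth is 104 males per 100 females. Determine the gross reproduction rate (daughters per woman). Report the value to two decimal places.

2.61

Proportion female at birth = 100 / (100 + 104) = 0.49020.
Sum of ASFRs = 0.1434 + 0.2754 + 0.3212 + 0.2161 + 0.0865 + 0.0194 + 0.0038 = 1.0658
TFR = 5 × 1.0658 = 5.329
GRR = 0.49020 × 5.329 = 2.61228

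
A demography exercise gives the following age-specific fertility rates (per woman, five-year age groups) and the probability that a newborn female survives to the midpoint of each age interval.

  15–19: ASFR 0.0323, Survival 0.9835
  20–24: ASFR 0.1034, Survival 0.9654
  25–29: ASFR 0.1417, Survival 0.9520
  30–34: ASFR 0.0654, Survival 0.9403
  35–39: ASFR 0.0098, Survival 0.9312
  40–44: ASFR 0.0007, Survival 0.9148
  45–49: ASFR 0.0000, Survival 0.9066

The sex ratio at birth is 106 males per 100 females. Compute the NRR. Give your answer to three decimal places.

0.820

Proportion female at birth = 100 / (100 + 106) = 0.48544.
Survival-weighted fertility by age (5·fₓ·Sₓ):
  15–19: 5 × 0.0323 × 0.9835 = 0.15884
  20–24: 5 × 0.1034 × 0.9654 = 0.49911
  25–29: 5 × 0.1417 × 0.9520 = 0.67449
  30–34: 5 × 0.0654 × 0.9403 = 0.30748
  35–39: 5 × 0.0098 × 0.9312 = 0.04563
  40–44: 5 × 0.0007 × 0.9148 = 0.00320
  45–49: 5 × 0.0000 × 0.9066 = 0.00000
Sum = 1.68875
NRR = 0.48544 × 1.68875 = 0.81979
An NRR under 1 implies long-run decline under these rates.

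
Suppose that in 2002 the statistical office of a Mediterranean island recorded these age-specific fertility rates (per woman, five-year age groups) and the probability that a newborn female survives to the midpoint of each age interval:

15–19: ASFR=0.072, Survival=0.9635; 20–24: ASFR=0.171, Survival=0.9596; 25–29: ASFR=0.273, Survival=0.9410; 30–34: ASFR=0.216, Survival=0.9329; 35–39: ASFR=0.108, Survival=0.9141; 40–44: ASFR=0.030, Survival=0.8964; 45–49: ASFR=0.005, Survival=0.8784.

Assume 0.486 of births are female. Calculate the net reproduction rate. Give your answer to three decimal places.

1.997

Proportion female at birth = 0.486.
Each age group contributes 5 × ASFR × survival:
  15–19: 5 × 0.072 × 0.9635 = 0.34686
  20–24: 5 × 0.171 × 0.9596 = 0.82046
  25–29: 5 × 0.273 × 0.9410 = 1.28447
  30–34: 5 × 0.216 × 0.9329 = 1.00753
  35–39: 5 × 0.108 × 0.9141 = 0.49361
  40–44: 5 × 0.030 × 0.8964 = 0.13446
  45–49: 5 × 0.005 × 0.8784 = 0.02196
Sum = 4.10935
NRR = 0.486 × 4.10935 = 1.99714
An NRR exceeding 1 indicates intrinsic growth under these rates.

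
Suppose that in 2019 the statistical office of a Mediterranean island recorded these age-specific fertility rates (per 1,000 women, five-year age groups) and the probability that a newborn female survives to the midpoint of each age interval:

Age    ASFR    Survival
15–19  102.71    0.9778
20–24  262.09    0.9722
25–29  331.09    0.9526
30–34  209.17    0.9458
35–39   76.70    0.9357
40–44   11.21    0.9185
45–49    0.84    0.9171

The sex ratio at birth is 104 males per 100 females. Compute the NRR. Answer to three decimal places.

Proportion female at birth = 100 / (100 + 104) = 0.49020.
Survival-weighted fertility by age (5·fₓ·Sₓ):
  15–19: 5 × 102.71/1000 × 0.9778 = 0.50215
  20–24: 5 × 262.09/1000 × 0.9722 = 1.27402
  25–29: 5 × 331.09/1000 × 0.9526 = 1.57698
  30–34: 5 × 209.17/1000 × 0.9458 = 0.98916
  35–39: 5 × 76.70/1000 × 0.9357 = 0.35884
  40–44: 5 × 11.21/1000 × 0.9185 = 0.05148
  45–49: 5 × 0.84/1000 × 0.9171 = 0.00385
Sum = 4.75648
NRR = 0.49020 × 4.75648 = 2.33163

2.332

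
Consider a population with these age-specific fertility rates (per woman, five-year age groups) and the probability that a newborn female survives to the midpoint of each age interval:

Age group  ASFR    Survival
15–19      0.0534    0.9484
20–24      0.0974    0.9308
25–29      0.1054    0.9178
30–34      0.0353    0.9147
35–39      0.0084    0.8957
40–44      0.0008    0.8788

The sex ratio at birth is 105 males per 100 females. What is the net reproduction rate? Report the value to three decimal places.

0.679

Proportion female at birth = 100 / (100 + 105) = 0.48780.
Per-age-group product (5 × ASFR × survival probability):
  15–19: 5 × 0.0534 × 0.9484 = 0.25322
  20–24: 5 × 0.0974 × 0.9308 = 0.45330
  25–29: 5 × 0.1054 × 0.9178 = 0.48368
  30–34: 5 × 0.0353 × 0.9147 = 0.16144
  35–39: 5 × 0.0084 × 0.8957 = 0.03762
  40–44: 5 × 0.0008 × 0.8788 = 0.00352
Sum = 1.39278
NRR = 0.48780 × 1.39278 = 0.67940
An NRR under 1 implies long-run decline under these rates.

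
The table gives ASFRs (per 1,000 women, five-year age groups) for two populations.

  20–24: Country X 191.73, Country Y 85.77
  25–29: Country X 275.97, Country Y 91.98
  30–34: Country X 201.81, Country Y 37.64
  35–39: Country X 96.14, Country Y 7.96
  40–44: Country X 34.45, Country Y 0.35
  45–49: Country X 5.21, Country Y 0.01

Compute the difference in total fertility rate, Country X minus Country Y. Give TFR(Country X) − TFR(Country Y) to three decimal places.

2.908

Country X:
  Sum of ASFRs = 191.73 + 275.97 + 201.81 + 96.14 + 34.45 + 5.21 = 805.31
  TFR = 5 × 805.31 / 1000 = 4.02655
Country Y:
  Sum of ASFRs = 85.77 + 91.98 + 37.64 + 7.96 + 0.35 + 0.01 = 223.71
  TFR = 5 × 223.71 / 1000 = 1.11855
Difference = 4.02655 − 1.11855 = 2.908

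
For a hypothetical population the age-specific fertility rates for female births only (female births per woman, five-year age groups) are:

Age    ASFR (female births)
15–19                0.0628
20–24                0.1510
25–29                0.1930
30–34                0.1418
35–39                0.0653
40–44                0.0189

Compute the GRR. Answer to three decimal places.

Sum of female ASFRs = 0.0628 + 0.1510 + 0.1930 + 0.1418 + 0.0653 + 0.0189 = 0.6328
GRR = 5 × 0.6328 = 3.164

3.164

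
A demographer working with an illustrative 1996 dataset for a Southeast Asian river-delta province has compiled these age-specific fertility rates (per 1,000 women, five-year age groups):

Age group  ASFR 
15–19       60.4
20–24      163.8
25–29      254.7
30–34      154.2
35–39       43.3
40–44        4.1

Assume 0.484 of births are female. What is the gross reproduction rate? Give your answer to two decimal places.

1.65

Proportion female at birth = 0.484.
Sum of ASFRs = 60.4 + 163.8 + 254.7 + 154.2 + 43.3 + 4.1 = 680.5
TFR = 5 × 680.5 / 1000 = 3.4025
GRR = 0.484 × 3.4025 = 1.64681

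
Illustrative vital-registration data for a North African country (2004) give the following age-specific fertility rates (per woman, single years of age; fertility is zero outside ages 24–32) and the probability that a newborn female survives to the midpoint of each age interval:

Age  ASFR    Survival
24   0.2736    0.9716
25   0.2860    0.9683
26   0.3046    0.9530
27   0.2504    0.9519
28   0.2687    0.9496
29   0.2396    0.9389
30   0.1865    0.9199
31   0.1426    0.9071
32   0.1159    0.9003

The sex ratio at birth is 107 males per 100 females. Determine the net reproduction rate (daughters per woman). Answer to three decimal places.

0.945

Proportion female at birth = 100 / (100 + 107) = 0.48309.
Per-age-group product (1 × ASFR × survival probability):
  24: 1 × 0.2736 × 0.9716 = 0.26583
  25: 1 × 0.2860 × 0.9683 = 0.27693
  26: 1 × 0.3046 × 0.9530 = 0.29028
  27: 1 × 0.2504 × 0.9519 = 0.23836
  28: 1 × 0.2687 × 0.9496 = 0.25516
  29: 1 × 0.2396 × 0.9389 = 0.22496
  30: 1 × 0.1865 × 0.9199 = 0.17156
  31: 1 × 0.1426 × 0.9071 = 0.12935
  32: 1 × 0.1159 × 0.9003 = 0.10434
Sum = 1.95677
NRR = 0.48309 × 1.95677 = 0.94530
NRR < 1, so the cohort does not fully replace itself.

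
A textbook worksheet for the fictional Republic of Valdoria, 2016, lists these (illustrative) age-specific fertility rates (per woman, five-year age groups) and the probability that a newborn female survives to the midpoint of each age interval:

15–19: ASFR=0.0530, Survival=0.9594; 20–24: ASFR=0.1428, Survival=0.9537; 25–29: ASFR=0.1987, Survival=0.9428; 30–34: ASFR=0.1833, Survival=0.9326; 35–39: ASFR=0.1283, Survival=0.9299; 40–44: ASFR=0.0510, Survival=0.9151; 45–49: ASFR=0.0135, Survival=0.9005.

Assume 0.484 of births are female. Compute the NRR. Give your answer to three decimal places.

Proportion female at birth = 0.484.
Weighting each age-specific rate by interval width and survival:
  15–19: 5 × 0.0530 × 0.9594 = 0.25424
  20–24: 5 × 0.1428 × 0.9537 = 0.68094
  25–29: 5 × 0.1987 × 0.9428 = 0.93667
  30–34: 5 × 0.1833 × 0.9326 = 0.85473
  35–39: 5 × 0.1283 × 0.9299 = 0.59653
  40–44: 5 × 0.0510 × 0.9151 = 0.23335
  45–49: 5 × 0.0135 × 0.9005 = 0.06078
Sum = 3.61724
NRR = 0.484 × 3.61724 = 1.75074

1.751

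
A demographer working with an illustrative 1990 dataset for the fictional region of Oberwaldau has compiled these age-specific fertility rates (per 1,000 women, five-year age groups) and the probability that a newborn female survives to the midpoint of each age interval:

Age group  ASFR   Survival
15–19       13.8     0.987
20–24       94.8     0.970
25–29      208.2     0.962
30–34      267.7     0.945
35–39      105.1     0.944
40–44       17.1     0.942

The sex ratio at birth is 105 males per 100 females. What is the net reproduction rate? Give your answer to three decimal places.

1.644

Proportion female at birth = 100 / (100 + 105) = 0.48780.
Each age group contributes 5 × ASFR × survival:
  15–19: 5 × 13.8/1000 × 0.987 = 0.06810
  20–24: 5 × 94.8/1000 × 0.970 = 0.45978
  25–29: 5 × 208.2/1000 × 0.962 = 1.00144
  30–34: 5 × 267.7/1000 × 0.945 = 1.26488
  35–39: 5 × 105.1/1000 × 0.944 = 0.49607
  40–44: 5 × 17.1/1000 × 0.942 = 0.08054
Sum = 3.37081
NRR = 0.48780 × 3.37081 = 1.64428
An NRR exceeding 1 indicates intrinsic growth under these rates.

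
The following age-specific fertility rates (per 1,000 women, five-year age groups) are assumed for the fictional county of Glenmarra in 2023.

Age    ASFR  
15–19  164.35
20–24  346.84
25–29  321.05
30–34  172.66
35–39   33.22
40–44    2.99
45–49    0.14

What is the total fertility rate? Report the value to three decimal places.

5.206

Sum of ASFRs = 164.35 + 346.84 + 321.05 + 172.66 + 33.22 + 2.99 + 0.14 = 1041.25
TFR = 5 × 1041.25 / 1000 = 5.20625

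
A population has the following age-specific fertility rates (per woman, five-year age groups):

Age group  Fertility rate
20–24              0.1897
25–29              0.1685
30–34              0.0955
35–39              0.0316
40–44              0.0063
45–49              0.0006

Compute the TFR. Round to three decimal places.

Sum of ASFRs = 0.1897 + 0.1685 + 0.0955 + 0.0316 + 0.0063 + 0.0006 = 0.4922
TFR = 5 × 0.4922 = 2.461

2.461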